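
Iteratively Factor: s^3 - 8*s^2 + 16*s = (s)*(s^2 - 8*s + 16) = s*(s - 4)*(s - 4)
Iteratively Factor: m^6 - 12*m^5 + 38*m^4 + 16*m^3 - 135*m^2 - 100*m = (m)*(m^5 - 12*m^4 + 38*m^3 + 16*m^2 - 135*m - 100) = m*(m + 1)*(m^4 - 13*m^3 + 51*m^2 - 35*m - 100) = m*(m + 1)^2*(m^3 - 14*m^2 + 65*m - 100) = m*(m - 5)*(m + 1)^2*(m^2 - 9*m + 20) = m*(m - 5)^2*(m + 1)^2*(m - 4)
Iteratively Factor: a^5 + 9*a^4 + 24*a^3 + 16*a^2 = (a)*(a^4 + 9*a^3 + 24*a^2 + 16*a) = a*(a + 1)*(a^3 + 8*a^2 + 16*a) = a*(a + 1)*(a + 4)*(a^2 + 4*a) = a*(a + 1)*(a + 4)^2*(a)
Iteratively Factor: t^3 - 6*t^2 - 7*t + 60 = (t - 4)*(t^2 - 2*t - 15) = (t - 5)*(t - 4)*(t + 3)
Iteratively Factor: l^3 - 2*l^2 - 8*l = (l)*(l^2 - 2*l - 8) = l*(l + 2)*(l - 4)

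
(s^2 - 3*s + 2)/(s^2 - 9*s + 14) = (s - 1)/(s - 7)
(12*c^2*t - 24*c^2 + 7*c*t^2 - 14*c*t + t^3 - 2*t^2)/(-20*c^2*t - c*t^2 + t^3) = (3*c*t - 6*c + t^2 - 2*t)/(t*(-5*c + t))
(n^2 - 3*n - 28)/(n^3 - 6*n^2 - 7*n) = (n + 4)/(n*(n + 1))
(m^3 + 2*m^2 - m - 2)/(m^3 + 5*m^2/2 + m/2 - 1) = 2*(m - 1)/(2*m - 1)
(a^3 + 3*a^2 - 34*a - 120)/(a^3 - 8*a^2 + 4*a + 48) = (a^2 + 9*a + 20)/(a^2 - 2*a - 8)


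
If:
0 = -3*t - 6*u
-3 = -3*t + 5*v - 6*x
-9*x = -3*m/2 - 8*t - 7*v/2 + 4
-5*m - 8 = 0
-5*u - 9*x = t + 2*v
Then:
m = -8/5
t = 1711/1895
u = -1711/3790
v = 183/1895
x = 489/3790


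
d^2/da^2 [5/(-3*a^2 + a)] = 10*(3*a*(3*a - 1) - (6*a - 1)^2)/(a^3*(3*a - 1)^3)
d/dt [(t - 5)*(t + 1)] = 2*t - 4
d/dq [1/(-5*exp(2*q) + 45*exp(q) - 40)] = (2*exp(q) - 9)*exp(q)/(5*(exp(2*q) - 9*exp(q) + 8)^2)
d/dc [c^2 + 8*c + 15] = 2*c + 8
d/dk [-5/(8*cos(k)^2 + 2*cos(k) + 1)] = -10*(8*cos(k) + 1)*sin(k)/(8*cos(k)^2 + 2*cos(k) + 1)^2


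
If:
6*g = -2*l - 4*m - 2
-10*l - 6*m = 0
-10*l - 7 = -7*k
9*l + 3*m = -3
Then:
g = -11/12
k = -1/14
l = -3/4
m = 5/4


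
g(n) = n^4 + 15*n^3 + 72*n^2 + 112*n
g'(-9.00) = -455.00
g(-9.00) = 450.00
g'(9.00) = 7969.00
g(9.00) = 24336.00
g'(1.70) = 506.50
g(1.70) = 480.53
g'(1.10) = 330.17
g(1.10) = 231.75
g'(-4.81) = 15.35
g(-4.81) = -6.91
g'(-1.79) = -24.52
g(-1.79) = -45.55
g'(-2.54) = -28.99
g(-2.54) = -24.15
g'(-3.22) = -18.65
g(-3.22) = -7.41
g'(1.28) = 378.44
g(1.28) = 295.47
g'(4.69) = 2189.83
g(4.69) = 4140.25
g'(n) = 4*n^3 + 45*n^2 + 144*n + 112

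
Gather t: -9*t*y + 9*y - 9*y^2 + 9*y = -9*t*y - 9*y^2 + 18*y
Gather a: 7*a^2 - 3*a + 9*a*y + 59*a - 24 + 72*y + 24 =7*a^2 + a*(9*y + 56) + 72*y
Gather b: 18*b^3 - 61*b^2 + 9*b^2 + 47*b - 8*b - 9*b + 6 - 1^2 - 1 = 18*b^3 - 52*b^2 + 30*b + 4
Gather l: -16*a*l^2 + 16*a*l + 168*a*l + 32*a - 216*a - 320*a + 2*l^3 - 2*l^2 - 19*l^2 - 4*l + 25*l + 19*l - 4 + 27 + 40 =-504*a + 2*l^3 + l^2*(-16*a - 21) + l*(184*a + 40) + 63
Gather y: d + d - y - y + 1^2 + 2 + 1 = 2*d - 2*y + 4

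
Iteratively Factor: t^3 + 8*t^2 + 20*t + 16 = (t + 2)*(t^2 + 6*t + 8) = (t + 2)^2*(t + 4)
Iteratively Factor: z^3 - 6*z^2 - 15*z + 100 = (z + 4)*(z^2 - 10*z + 25) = (z - 5)*(z + 4)*(z - 5)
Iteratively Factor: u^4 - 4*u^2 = (u - 2)*(u^3 + 2*u^2) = (u - 2)*(u + 2)*(u^2) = u*(u - 2)*(u + 2)*(u)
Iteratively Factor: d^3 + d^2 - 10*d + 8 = (d - 1)*(d^2 + 2*d - 8) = (d - 2)*(d - 1)*(d + 4)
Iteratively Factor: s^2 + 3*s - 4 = (s - 1)*(s + 4)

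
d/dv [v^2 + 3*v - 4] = 2*v + 3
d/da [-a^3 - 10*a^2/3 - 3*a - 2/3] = -3*a^2 - 20*a/3 - 3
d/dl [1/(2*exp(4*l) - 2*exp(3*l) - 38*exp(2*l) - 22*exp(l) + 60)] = (-4*exp(3*l) + 3*exp(2*l) + 38*exp(l) + 11)*exp(l)/(2*(-exp(4*l) + exp(3*l) + 19*exp(2*l) + 11*exp(l) - 30)^2)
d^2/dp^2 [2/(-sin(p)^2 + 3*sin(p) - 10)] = 2*(4*sin(p)^4 - 9*sin(p)^3 - 37*sin(p)^2 + 48*sin(p) + 2)/(sin(p)^2 - 3*sin(p) + 10)^3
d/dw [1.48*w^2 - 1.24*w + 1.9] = 2.96*w - 1.24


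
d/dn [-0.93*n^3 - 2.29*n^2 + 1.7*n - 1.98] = -2.79*n^2 - 4.58*n + 1.7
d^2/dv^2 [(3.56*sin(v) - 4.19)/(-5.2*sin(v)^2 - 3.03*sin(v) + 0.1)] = (96.2624*sin(v)^5 - 509.28176*sin(v)^4 - 379.47052*sin(v)^3 + 633.681109*sin(v)^2 + 383.76467*sin(v) + 79.136182)/(5.2*sin(v)^2 + 3.03*sin(v) - 0.1)^3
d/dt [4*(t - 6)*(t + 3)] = 8*t - 12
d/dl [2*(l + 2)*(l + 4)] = 4*l + 12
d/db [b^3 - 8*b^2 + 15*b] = 3*b^2 - 16*b + 15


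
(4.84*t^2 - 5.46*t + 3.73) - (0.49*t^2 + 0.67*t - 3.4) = 4.35*t^2 - 6.13*t + 7.13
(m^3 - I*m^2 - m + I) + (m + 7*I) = m^3 - I*m^2 + 8*I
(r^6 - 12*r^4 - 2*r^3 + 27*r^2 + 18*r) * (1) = r^6 - 12*r^4 - 2*r^3 + 27*r^2 + 18*r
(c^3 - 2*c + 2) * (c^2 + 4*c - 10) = c^5 + 4*c^4 - 12*c^3 - 6*c^2 + 28*c - 20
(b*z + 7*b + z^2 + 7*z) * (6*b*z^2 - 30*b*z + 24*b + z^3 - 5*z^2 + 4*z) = 6*b^2*z^3 + 12*b^2*z^2 - 186*b^2*z + 168*b^2 + 7*b*z^4 + 14*b*z^3 - 217*b*z^2 + 196*b*z + z^5 + 2*z^4 - 31*z^3 + 28*z^2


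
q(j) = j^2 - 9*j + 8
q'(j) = 2*j - 9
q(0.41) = 4.48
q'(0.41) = -8.18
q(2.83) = -9.46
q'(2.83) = -3.34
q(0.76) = 1.74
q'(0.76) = -7.48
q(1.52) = -3.37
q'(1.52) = -5.96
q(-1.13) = 19.45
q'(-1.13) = -11.26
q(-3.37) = 49.69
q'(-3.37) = -15.74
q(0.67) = 2.42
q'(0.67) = -7.66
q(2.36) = -7.67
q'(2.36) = -4.28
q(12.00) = 44.00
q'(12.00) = 15.00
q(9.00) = 8.00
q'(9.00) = 9.00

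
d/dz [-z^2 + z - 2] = 1 - 2*z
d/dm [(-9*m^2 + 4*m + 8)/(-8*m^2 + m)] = (23*m^2 + 128*m - 8)/(m^2*(64*m^2 - 16*m + 1))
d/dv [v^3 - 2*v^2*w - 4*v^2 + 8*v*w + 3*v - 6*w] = 3*v^2 - 4*v*w - 8*v + 8*w + 3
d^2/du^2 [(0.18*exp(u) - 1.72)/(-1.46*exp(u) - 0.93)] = (3.910756*exp(u) - 2.491098)*exp(u)/(3.112136*exp(3*u) + 5.947164*exp(2*u) + 3.788262*exp(u) + 0.804357)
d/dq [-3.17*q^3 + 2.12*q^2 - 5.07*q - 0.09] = -9.51*q^2 + 4.24*q - 5.07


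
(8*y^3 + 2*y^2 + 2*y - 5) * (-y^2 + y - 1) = -8*y^5 + 6*y^4 - 8*y^3 + 5*y^2 - 7*y + 5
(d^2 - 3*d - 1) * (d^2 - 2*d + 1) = d^4 - 5*d^3 + 6*d^2 - d - 1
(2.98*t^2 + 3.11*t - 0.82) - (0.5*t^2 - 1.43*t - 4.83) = 2.48*t^2 + 4.54*t + 4.01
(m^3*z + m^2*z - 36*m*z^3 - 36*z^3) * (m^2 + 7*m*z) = m^5*z + 7*m^4*z^2 + m^4*z - 36*m^3*z^3 + 7*m^3*z^2 - 252*m^2*z^4 - 36*m^2*z^3 - 252*m*z^4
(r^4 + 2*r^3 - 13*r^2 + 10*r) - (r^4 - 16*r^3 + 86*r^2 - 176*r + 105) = 18*r^3 - 99*r^2 + 186*r - 105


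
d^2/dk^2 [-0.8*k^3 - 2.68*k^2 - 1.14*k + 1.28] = -4.8*k - 5.36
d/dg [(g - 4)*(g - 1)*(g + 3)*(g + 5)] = 4*g^3 + 9*g^2 - 42*g - 43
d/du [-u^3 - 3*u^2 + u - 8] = -3*u^2 - 6*u + 1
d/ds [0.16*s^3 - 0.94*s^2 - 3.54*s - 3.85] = 0.48*s^2 - 1.88*s - 3.54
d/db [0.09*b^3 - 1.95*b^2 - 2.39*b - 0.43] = 0.27*b^2 - 3.9*b - 2.39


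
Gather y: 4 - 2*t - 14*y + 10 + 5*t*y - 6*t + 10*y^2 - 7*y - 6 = -8*t + 10*y^2 + y*(5*t - 21) + 8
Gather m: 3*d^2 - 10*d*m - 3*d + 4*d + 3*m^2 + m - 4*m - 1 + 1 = 3*d^2 + d + 3*m^2 + m*(-10*d - 3)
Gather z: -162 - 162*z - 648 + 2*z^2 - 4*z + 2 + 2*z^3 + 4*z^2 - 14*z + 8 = 2*z^3 + 6*z^2 - 180*z - 800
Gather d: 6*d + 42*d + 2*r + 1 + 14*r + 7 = 48*d + 16*r + 8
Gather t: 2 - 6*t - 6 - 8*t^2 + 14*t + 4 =-8*t^2 + 8*t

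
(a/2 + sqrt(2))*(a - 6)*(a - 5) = a^3/2 - 11*a^2/2 + sqrt(2)*a^2 - 11*sqrt(2)*a + 15*a + 30*sqrt(2)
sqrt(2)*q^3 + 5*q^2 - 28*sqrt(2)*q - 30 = (q - 3*sqrt(2))*(q + 5*sqrt(2))*(sqrt(2)*q + 1)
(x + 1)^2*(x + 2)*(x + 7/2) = x^4 + 15*x^3/2 + 19*x^2 + 39*x/2 + 7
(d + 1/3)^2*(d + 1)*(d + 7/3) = d^4 + 4*d^3 + 14*d^2/3 + 52*d/27 + 7/27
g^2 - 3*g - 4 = (g - 4)*(g + 1)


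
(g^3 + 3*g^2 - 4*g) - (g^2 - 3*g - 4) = g^3 + 2*g^2 - g + 4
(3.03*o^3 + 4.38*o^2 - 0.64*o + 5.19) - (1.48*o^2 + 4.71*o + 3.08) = 3.03*o^3 + 2.9*o^2 - 5.35*o + 2.11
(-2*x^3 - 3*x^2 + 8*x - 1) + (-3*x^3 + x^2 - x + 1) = -5*x^3 - 2*x^2 + 7*x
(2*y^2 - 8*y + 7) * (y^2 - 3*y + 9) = 2*y^4 - 14*y^3 + 49*y^2 - 93*y + 63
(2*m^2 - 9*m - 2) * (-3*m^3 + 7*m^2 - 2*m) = -6*m^5 + 41*m^4 - 61*m^3 + 4*m^2 + 4*m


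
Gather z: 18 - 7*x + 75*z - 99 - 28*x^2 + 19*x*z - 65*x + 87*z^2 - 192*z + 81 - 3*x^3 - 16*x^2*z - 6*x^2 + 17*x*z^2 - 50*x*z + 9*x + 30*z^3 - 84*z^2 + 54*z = -3*x^3 - 34*x^2 - 63*x + 30*z^3 + z^2*(17*x + 3) + z*(-16*x^2 - 31*x - 63)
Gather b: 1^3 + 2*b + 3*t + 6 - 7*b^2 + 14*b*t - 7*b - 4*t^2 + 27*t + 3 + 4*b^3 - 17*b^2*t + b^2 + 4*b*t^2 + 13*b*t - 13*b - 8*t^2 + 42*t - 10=4*b^3 + b^2*(-17*t - 6) + b*(4*t^2 + 27*t - 18) - 12*t^2 + 72*t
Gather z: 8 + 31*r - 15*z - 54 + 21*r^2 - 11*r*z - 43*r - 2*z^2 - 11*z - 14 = 21*r^2 - 12*r - 2*z^2 + z*(-11*r - 26) - 60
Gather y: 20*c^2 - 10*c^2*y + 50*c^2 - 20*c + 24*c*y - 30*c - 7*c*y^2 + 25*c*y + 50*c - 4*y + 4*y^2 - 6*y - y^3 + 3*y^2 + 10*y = 70*c^2 - y^3 + y^2*(7 - 7*c) + y*(-10*c^2 + 49*c)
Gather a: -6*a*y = -6*a*y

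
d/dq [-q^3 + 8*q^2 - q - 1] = -3*q^2 + 16*q - 1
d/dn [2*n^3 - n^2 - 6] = 2*n*(3*n - 1)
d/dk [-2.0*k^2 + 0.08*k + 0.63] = 0.08 - 4.0*k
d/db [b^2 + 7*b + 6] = 2*b + 7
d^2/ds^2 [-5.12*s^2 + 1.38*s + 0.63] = -10.2400000000000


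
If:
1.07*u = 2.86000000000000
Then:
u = 2.67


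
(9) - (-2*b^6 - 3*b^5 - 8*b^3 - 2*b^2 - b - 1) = 2*b^6 + 3*b^5 + 8*b^3 + 2*b^2 + b + 10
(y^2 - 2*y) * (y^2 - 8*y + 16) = y^4 - 10*y^3 + 32*y^2 - 32*y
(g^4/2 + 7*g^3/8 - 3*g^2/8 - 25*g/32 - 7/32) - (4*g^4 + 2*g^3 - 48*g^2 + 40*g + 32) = -7*g^4/2 - 9*g^3/8 + 381*g^2/8 - 1305*g/32 - 1031/32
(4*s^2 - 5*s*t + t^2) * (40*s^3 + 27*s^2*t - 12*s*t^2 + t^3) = 160*s^5 - 92*s^4*t - 143*s^3*t^2 + 91*s^2*t^3 - 17*s*t^4 + t^5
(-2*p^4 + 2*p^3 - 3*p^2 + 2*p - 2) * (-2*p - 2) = 4*p^5 + 2*p^3 + 2*p^2 + 4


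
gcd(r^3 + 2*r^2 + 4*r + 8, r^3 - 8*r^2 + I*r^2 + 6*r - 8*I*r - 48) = r - 2*I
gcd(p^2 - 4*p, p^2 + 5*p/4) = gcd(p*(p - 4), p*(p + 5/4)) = p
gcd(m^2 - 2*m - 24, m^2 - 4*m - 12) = m - 6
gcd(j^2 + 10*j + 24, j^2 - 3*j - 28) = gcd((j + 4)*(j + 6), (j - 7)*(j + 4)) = j + 4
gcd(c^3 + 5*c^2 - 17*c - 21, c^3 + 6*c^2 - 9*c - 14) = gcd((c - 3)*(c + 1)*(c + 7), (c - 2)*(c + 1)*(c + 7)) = c^2 + 8*c + 7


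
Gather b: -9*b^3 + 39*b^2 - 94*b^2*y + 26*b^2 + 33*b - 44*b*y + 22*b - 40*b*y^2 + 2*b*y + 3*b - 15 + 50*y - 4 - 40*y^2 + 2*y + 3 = -9*b^3 + b^2*(65 - 94*y) + b*(-40*y^2 - 42*y + 58) - 40*y^2 + 52*y - 16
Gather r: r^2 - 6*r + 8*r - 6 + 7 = r^2 + 2*r + 1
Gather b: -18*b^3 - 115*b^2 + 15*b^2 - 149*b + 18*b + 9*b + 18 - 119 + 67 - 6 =-18*b^3 - 100*b^2 - 122*b - 40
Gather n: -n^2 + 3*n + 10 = -n^2 + 3*n + 10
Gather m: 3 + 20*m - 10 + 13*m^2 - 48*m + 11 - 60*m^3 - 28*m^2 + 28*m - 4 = -60*m^3 - 15*m^2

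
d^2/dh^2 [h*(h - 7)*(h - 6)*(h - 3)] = 12*h^2 - 96*h + 162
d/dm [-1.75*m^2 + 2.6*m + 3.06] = 2.6 - 3.5*m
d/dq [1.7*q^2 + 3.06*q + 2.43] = 3.4*q + 3.06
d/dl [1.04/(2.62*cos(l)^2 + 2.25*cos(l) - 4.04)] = (5.4496*cos(l) + 2.34)*sin(l)/(2.62*cos(l)^2 + 2.25*cos(l) - 4.04)^2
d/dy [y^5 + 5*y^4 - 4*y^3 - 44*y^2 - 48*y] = 5*y^4 + 20*y^3 - 12*y^2 - 88*y - 48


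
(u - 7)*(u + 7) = u^2 - 49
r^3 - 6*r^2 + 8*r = r*(r - 4)*(r - 2)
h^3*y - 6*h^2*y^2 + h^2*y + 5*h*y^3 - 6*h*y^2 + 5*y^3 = (h - 5*y)*(h - y)*(h*y + y)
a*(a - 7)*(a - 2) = a^3 - 9*a^2 + 14*a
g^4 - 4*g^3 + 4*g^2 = g^2*(g - 2)^2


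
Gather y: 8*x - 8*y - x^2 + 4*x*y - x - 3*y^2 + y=-x^2 + 7*x - 3*y^2 + y*(4*x - 7)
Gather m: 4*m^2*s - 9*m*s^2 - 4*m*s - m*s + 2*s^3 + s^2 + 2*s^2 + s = 4*m^2*s + m*(-9*s^2 - 5*s) + 2*s^3 + 3*s^2 + s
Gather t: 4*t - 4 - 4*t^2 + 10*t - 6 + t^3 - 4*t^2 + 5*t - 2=t^3 - 8*t^2 + 19*t - 12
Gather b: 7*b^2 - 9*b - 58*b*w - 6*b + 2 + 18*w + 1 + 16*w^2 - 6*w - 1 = 7*b^2 + b*(-58*w - 15) + 16*w^2 + 12*w + 2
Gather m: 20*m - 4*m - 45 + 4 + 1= 16*m - 40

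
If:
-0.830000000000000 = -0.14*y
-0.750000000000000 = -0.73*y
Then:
No Solution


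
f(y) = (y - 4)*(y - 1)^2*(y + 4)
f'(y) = (y - 4)*(y - 1)^2 + (y - 4)*(y + 4)*(2*y - 2) + (y - 1)^2*(y + 4)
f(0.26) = -8.72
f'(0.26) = 23.86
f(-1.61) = -91.34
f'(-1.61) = 48.05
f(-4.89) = 274.49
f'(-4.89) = -432.49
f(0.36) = -6.50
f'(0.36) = 20.61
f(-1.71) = -96.03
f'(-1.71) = 45.75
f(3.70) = -16.84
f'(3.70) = 41.47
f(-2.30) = -116.63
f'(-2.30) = 20.59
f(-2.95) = -113.86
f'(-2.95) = -34.40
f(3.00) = -28.00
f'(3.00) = -4.00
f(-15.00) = 53504.00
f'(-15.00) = -14368.00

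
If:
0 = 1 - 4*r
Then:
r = 1/4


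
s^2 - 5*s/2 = s*(s - 5/2)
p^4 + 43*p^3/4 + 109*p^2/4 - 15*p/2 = p*(p - 1/4)*(p + 5)*(p + 6)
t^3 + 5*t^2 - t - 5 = (t - 1)*(t + 1)*(t + 5)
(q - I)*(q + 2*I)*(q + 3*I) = q^3 + 4*I*q^2 - q + 6*I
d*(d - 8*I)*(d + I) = d^3 - 7*I*d^2 + 8*d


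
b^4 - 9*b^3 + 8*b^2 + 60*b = b*(b - 6)*(b - 5)*(b + 2)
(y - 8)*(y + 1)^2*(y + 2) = y^4 - 4*y^3 - 27*y^2 - 38*y - 16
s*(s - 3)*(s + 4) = s^3 + s^2 - 12*s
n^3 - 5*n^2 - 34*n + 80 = (n - 8)*(n - 2)*(n + 5)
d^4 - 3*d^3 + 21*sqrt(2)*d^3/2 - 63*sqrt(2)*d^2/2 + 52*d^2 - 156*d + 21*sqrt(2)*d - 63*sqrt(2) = (d - 3)*(d + sqrt(2)/2)*(d + 3*sqrt(2))*(d + 7*sqrt(2))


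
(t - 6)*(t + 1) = t^2 - 5*t - 6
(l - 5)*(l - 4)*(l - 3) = l^3 - 12*l^2 + 47*l - 60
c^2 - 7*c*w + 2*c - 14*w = (c + 2)*(c - 7*w)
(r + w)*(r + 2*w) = r^2 + 3*r*w + 2*w^2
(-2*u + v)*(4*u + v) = -8*u^2 + 2*u*v + v^2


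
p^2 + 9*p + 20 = (p + 4)*(p + 5)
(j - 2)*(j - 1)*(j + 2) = j^3 - j^2 - 4*j + 4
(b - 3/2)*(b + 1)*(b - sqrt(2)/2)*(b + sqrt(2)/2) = b^4 - b^3/2 - 2*b^2 + b/4 + 3/4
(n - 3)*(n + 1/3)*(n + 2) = n^3 - 2*n^2/3 - 19*n/3 - 2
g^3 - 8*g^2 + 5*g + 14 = (g - 7)*(g - 2)*(g + 1)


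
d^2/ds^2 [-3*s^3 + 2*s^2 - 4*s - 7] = 4 - 18*s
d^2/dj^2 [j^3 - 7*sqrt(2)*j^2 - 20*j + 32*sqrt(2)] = 6*j - 14*sqrt(2)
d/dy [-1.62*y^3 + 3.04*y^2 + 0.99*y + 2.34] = -4.86*y^2 + 6.08*y + 0.99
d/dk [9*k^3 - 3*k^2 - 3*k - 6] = 27*k^2 - 6*k - 3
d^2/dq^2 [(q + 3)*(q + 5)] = 2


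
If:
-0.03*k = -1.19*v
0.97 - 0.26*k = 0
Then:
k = 3.73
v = 0.09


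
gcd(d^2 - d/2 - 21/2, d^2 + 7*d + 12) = d + 3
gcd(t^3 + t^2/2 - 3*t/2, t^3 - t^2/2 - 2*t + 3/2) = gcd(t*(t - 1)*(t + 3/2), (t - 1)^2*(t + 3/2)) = t^2 + t/2 - 3/2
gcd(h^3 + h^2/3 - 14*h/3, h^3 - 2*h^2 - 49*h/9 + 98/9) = h^2 + h/3 - 14/3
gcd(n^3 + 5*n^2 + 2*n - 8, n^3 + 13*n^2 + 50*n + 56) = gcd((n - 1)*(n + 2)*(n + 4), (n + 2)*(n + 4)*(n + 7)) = n^2 + 6*n + 8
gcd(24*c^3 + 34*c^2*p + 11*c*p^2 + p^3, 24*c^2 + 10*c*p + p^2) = 24*c^2 + 10*c*p + p^2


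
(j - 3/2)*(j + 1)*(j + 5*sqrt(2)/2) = j^3 - j^2/2 + 5*sqrt(2)*j^2/2 - 5*sqrt(2)*j/4 - 3*j/2 - 15*sqrt(2)/4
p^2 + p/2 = p*(p + 1/2)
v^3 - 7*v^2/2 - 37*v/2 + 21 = (v - 6)*(v - 1)*(v + 7/2)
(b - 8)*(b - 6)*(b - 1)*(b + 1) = b^4 - 14*b^3 + 47*b^2 + 14*b - 48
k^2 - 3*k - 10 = (k - 5)*(k + 2)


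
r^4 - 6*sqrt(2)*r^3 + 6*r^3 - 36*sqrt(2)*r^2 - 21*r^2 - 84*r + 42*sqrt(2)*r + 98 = (r - 1)*(r + 7)*(r - 7*sqrt(2))*(r + sqrt(2))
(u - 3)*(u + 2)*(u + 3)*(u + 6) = u^4 + 8*u^3 + 3*u^2 - 72*u - 108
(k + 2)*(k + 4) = k^2 + 6*k + 8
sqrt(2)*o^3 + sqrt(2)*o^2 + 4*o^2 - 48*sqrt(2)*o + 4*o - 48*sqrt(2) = (o - 4*sqrt(2))*(o + 6*sqrt(2))*(sqrt(2)*o + sqrt(2))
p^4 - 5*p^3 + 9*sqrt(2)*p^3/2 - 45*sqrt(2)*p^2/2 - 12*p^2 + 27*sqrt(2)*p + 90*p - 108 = (p - 3)*(p - 2)*(p - 3*sqrt(2)/2)*(p + 6*sqrt(2))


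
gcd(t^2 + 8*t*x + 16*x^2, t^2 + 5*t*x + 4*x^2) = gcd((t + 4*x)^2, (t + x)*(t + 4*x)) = t + 4*x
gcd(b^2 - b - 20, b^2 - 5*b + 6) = 1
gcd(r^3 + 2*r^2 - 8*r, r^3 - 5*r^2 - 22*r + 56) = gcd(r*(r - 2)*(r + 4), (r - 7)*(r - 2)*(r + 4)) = r^2 + 2*r - 8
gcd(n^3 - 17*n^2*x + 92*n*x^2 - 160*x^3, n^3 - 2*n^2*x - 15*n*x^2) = -n + 5*x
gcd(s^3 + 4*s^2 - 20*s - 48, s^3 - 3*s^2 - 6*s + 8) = s^2 - 2*s - 8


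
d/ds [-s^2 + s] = 1 - 2*s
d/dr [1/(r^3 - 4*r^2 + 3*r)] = (-3*r^2 + 8*r - 3)/(r^2*(r^2 - 4*r + 3)^2)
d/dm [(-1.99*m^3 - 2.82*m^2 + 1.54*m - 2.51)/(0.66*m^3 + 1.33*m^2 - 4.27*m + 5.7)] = (-0.785500000000001*m^4 + 14.9618*m^3 - 19.066*m^2 - 25.4714*m - 1.9397)/(0.4356*m^6 + 1.7556*m^5 - 3.8675*m^4 - 3.8342*m^3 + 33.3949*m^2 - 48.678*m + 32.49)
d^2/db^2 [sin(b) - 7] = -sin(b)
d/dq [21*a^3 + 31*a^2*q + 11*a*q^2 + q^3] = 31*a^2 + 22*a*q + 3*q^2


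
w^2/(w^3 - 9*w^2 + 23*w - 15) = w^2/(w^3 - 9*w^2 + 23*w - 15)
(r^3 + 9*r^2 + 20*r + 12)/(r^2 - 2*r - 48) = (r^2 + 3*r + 2)/(r - 8)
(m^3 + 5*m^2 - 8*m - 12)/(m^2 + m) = m + 4 - 12/m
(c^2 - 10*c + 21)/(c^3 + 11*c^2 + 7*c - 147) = (c - 7)/(c^2 + 14*c + 49)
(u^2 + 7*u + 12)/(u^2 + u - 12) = (u + 3)/(u - 3)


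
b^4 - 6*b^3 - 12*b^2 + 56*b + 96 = (b - 6)*(b - 4)*(b + 2)^2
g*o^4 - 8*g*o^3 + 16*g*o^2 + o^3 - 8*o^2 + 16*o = o*(o - 4)^2*(g*o + 1)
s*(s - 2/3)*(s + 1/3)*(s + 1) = s^4 + 2*s^3/3 - 5*s^2/9 - 2*s/9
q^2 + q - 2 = (q - 1)*(q + 2)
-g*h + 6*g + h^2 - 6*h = (-g + h)*(h - 6)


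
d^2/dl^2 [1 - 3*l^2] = -6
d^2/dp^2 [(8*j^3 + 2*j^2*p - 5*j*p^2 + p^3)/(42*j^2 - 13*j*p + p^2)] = j^2*(-13424*j^3 + 9456*j^2*p - 1968*j*p^2 + 128*p^3)/(74088*j^6 - 68796*j^5*p + 26586*j^4*p^2 - 5473*j^3*p^3 + 633*j^2*p^4 - 39*j*p^5 + p^6)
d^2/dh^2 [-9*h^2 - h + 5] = -18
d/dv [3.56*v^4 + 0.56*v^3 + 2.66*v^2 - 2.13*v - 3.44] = 14.24*v^3 + 1.68*v^2 + 5.32*v - 2.13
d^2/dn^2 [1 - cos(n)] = cos(n)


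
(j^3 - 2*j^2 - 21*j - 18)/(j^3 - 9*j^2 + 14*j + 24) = (j + 3)/(j - 4)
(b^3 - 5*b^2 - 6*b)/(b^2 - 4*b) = (b^2 - 5*b - 6)/(b - 4)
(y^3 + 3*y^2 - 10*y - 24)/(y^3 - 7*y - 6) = (y + 4)/(y + 1)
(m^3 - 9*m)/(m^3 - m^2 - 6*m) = (m + 3)/(m + 2)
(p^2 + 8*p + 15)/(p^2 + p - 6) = (p + 5)/(p - 2)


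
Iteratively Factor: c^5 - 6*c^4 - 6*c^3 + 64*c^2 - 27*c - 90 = (c - 2)*(c^4 - 4*c^3 - 14*c^2 + 36*c + 45) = (c - 5)*(c - 2)*(c^3 + c^2 - 9*c - 9) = (c - 5)*(c - 2)*(c + 3)*(c^2 - 2*c - 3) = (c - 5)*(c - 3)*(c - 2)*(c + 3)*(c + 1)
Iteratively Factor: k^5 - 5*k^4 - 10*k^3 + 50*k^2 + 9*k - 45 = (k - 5)*(k^4 - 10*k^2 + 9) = (k - 5)*(k - 1)*(k^3 + k^2 - 9*k - 9) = (k - 5)*(k - 1)*(k + 3)*(k^2 - 2*k - 3) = (k - 5)*(k - 1)*(k + 1)*(k + 3)*(k - 3)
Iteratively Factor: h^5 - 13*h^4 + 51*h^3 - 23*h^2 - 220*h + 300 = (h - 2)*(h^4 - 11*h^3 + 29*h^2 + 35*h - 150) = (h - 5)*(h - 2)*(h^3 - 6*h^2 - h + 30) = (h - 5)*(h - 2)*(h + 2)*(h^2 - 8*h + 15) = (h - 5)^2*(h - 2)*(h + 2)*(h - 3)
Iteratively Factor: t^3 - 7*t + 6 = (t - 1)*(t^2 + t - 6) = (t - 1)*(t + 3)*(t - 2)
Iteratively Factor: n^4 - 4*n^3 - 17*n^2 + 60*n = (n)*(n^3 - 4*n^2 - 17*n + 60) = n*(n - 3)*(n^2 - n - 20) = n*(n - 5)*(n - 3)*(n + 4)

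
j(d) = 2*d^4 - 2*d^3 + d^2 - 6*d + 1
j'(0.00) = -6.00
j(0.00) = 1.00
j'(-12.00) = -14718.00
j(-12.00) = 45145.00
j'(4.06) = 438.61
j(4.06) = 402.69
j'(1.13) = 0.14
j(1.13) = -4.13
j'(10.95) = 9799.94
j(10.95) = 26182.56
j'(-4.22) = -722.50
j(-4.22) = 828.71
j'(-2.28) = -136.57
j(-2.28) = 97.63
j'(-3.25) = -350.50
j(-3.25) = 322.85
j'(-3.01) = -284.55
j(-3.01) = 246.83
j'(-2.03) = -101.71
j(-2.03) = 68.00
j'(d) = 8*d^3 - 6*d^2 + 2*d - 6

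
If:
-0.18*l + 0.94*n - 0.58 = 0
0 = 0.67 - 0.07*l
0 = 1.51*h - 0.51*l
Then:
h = 3.23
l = 9.57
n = 2.45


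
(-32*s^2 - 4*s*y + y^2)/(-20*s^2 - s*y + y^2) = (-8*s + y)/(-5*s + y)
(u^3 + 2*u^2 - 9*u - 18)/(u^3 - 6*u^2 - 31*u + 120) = (u^2 + 5*u + 6)/(u^2 - 3*u - 40)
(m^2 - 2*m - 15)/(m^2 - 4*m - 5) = (m + 3)/(m + 1)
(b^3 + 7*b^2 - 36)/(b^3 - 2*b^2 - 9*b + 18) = (b + 6)/(b - 3)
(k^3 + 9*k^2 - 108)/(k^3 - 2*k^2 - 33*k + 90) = (k + 6)/(k - 5)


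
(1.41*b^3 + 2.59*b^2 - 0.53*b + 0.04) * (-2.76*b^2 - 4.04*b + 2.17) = -3.8916*b^5 - 12.8448*b^4 - 5.9411*b^3 + 7.6511*b^2 - 1.3117*b + 0.0868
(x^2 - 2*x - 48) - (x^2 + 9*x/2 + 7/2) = -13*x/2 - 103/2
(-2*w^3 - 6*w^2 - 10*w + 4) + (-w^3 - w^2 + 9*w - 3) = -3*w^3 - 7*w^2 - w + 1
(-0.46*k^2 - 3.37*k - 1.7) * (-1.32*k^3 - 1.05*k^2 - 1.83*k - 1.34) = 0.6072*k^5 + 4.9314*k^4 + 6.6243*k^3 + 8.5685*k^2 + 7.6268*k + 2.278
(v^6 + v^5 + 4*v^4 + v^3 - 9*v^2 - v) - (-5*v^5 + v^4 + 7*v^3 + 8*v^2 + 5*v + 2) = v^6 + 6*v^5 + 3*v^4 - 6*v^3 - 17*v^2 - 6*v - 2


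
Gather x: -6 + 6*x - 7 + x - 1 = 7*x - 14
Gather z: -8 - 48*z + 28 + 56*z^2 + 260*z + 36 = 56*z^2 + 212*z + 56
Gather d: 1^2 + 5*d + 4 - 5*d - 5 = 0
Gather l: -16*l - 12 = -16*l - 12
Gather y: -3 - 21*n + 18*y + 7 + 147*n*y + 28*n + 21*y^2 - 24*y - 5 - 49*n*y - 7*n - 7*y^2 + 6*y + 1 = 98*n*y + 14*y^2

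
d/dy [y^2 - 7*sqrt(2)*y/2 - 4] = 2*y - 7*sqrt(2)/2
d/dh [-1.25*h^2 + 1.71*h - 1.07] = 1.71 - 2.5*h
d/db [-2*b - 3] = -2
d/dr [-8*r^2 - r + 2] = -16*r - 1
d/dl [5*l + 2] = 5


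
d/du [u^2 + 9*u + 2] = 2*u + 9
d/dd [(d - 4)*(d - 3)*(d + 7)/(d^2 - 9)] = (d^2 + 6*d + 37)/(d^2 + 6*d + 9)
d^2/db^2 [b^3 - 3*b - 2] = 6*b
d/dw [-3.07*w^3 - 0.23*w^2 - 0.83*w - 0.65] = -9.21*w^2 - 0.46*w - 0.83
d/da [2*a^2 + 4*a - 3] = 4*a + 4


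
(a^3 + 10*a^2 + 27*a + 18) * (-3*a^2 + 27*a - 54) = -3*a^5 - 3*a^4 + 135*a^3 + 135*a^2 - 972*a - 972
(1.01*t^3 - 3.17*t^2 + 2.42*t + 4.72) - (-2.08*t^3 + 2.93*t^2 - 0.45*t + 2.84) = 3.09*t^3 - 6.1*t^2 + 2.87*t + 1.88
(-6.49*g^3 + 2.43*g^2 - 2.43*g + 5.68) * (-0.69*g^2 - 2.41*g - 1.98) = 4.4781*g^5 + 13.9642*g^4 + 8.6706*g^3 - 2.8743*g^2 - 8.8774*g - 11.2464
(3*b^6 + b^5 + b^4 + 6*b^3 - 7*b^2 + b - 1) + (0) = 3*b^6 + b^5 + b^4 + 6*b^3 - 7*b^2 + b - 1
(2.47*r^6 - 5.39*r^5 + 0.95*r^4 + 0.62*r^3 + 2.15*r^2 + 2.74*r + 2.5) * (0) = 0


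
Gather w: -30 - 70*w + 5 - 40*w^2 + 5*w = -40*w^2 - 65*w - 25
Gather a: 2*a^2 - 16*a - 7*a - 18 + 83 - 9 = 2*a^2 - 23*a + 56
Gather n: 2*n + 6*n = 8*n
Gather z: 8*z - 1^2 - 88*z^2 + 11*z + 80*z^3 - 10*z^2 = 80*z^3 - 98*z^2 + 19*z - 1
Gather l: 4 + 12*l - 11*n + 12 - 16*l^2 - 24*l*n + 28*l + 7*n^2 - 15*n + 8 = -16*l^2 + l*(40 - 24*n) + 7*n^2 - 26*n + 24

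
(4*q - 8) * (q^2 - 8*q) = 4*q^3 - 40*q^2 + 64*q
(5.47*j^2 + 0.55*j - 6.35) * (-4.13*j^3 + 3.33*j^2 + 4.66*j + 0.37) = -22.5911*j^5 + 15.9436*j^4 + 53.5472*j^3 - 16.5586*j^2 - 29.3875*j - 2.3495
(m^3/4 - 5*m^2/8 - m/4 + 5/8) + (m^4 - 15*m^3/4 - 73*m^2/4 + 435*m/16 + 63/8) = m^4 - 7*m^3/2 - 151*m^2/8 + 431*m/16 + 17/2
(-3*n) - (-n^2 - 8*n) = n^2 + 5*n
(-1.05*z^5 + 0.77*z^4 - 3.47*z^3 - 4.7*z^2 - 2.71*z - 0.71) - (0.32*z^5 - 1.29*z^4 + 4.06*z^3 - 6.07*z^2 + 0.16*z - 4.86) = -1.37*z^5 + 2.06*z^4 - 7.53*z^3 + 1.37*z^2 - 2.87*z + 4.15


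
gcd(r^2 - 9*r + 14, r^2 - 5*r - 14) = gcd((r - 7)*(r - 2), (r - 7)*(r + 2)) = r - 7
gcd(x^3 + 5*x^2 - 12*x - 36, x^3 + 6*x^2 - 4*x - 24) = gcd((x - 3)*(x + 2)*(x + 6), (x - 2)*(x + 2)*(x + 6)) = x^2 + 8*x + 12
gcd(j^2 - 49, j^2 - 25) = 1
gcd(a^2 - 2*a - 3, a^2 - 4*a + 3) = a - 3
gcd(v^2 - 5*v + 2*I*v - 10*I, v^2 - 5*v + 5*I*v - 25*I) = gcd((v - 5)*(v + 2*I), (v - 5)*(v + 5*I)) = v - 5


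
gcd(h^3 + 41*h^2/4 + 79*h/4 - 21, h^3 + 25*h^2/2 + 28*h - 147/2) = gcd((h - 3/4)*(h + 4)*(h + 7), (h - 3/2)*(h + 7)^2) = h + 7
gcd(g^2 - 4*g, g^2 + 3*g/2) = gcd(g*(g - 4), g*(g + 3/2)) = g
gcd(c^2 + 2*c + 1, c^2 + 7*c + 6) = c + 1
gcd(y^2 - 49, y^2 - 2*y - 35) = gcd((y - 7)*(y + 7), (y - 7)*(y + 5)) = y - 7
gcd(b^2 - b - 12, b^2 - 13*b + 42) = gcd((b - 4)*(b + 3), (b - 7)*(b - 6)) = 1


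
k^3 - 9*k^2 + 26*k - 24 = (k - 4)*(k - 3)*(k - 2)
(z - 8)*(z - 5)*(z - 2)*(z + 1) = z^4 - 14*z^3 + 51*z^2 - 14*z - 80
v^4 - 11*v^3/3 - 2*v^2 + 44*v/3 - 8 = (v - 3)*(v - 2)*(v - 2/3)*(v + 2)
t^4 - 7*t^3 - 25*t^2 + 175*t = t*(t - 7)*(t - 5)*(t + 5)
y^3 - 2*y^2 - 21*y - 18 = (y - 6)*(y + 1)*(y + 3)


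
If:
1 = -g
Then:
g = -1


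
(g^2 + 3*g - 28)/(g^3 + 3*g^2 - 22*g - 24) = (g + 7)/(g^2 + 7*g + 6)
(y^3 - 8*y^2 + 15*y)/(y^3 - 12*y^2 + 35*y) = (y - 3)/(y - 7)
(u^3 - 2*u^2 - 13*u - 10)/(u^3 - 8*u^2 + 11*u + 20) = (u + 2)/(u - 4)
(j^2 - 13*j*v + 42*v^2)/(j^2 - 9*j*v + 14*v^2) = (-j + 6*v)/(-j + 2*v)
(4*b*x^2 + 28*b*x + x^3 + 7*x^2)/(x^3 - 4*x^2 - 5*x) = (4*b*x + 28*b + x^2 + 7*x)/(x^2 - 4*x - 5)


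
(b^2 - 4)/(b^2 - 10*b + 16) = (b + 2)/(b - 8)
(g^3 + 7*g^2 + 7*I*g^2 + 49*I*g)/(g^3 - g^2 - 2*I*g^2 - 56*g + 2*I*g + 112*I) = g*(g + 7*I)/(g^2 - 2*g*(4 + I) + 16*I)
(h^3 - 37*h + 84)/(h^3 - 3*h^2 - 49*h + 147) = (h - 4)/(h - 7)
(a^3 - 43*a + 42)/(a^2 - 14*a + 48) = (a^2 + 6*a - 7)/(a - 8)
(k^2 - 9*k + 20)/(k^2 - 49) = (k^2 - 9*k + 20)/(k^2 - 49)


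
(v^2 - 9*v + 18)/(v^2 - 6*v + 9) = (v - 6)/(v - 3)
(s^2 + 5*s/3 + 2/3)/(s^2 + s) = (s + 2/3)/s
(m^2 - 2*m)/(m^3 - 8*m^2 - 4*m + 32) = m/(m^2 - 6*m - 16)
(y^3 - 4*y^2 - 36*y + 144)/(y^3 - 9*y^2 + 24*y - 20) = (y^3 - 4*y^2 - 36*y + 144)/(y^3 - 9*y^2 + 24*y - 20)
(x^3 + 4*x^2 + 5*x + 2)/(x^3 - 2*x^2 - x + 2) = (x^2 + 3*x + 2)/(x^2 - 3*x + 2)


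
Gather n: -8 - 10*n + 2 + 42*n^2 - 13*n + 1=42*n^2 - 23*n - 5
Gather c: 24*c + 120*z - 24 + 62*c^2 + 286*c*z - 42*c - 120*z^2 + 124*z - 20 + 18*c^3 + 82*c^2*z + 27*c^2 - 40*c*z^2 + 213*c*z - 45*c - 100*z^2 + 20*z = 18*c^3 + c^2*(82*z + 89) + c*(-40*z^2 + 499*z - 63) - 220*z^2 + 264*z - 44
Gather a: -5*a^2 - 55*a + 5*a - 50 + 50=-5*a^2 - 50*a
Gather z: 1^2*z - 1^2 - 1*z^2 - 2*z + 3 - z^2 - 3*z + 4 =-2*z^2 - 4*z + 6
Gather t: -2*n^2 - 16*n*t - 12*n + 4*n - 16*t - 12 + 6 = -2*n^2 - 8*n + t*(-16*n - 16) - 6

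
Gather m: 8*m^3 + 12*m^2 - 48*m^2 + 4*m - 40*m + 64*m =8*m^3 - 36*m^2 + 28*m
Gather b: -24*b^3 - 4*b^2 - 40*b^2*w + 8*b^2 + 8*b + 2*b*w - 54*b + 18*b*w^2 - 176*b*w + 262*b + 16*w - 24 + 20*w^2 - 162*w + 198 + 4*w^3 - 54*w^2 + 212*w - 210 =-24*b^3 + b^2*(4 - 40*w) + b*(18*w^2 - 174*w + 216) + 4*w^3 - 34*w^2 + 66*w - 36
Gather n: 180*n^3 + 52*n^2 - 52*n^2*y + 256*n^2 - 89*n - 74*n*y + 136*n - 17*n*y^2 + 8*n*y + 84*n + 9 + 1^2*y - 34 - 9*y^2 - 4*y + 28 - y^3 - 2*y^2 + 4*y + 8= 180*n^3 + n^2*(308 - 52*y) + n*(-17*y^2 - 66*y + 131) - y^3 - 11*y^2 + y + 11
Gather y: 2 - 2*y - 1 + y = 1 - y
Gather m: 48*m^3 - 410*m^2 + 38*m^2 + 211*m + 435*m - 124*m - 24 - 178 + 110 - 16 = 48*m^3 - 372*m^2 + 522*m - 108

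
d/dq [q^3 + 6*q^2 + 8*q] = 3*q^2 + 12*q + 8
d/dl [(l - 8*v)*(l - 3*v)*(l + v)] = 3*l^2 - 20*l*v + 13*v^2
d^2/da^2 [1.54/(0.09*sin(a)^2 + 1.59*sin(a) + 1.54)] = (-0.049896*sin(a)^4 - 0.661122*sin(a)^3 - 2.964654*sin(a)^2 + 5.093088*sin(a) + 7.35966)/(0.09*sin(a)^2 + 1.59*sin(a) + 1.54)^3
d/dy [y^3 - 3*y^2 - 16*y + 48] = 3*y^2 - 6*y - 16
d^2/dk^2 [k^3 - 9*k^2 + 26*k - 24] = 6*k - 18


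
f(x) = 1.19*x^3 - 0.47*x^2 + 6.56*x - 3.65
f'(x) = 3.57*x^2 - 0.94*x + 6.56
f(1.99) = 16.92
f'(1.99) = 18.83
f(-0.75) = -9.34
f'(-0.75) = 9.27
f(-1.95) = -27.05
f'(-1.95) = 21.97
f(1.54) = 9.68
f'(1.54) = 13.58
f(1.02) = 3.82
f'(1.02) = 9.32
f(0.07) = -3.19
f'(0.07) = 6.51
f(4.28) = 109.12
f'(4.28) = 67.93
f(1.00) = 3.63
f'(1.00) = 9.19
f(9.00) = 884.83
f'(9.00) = 287.27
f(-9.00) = -968.27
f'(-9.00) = 304.19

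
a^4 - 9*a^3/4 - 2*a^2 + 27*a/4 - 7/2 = (a - 2)*(a - 1)^2*(a + 7/4)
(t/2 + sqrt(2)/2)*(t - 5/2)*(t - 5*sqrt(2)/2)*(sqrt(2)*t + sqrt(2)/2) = sqrt(2)*t^4/2 - 3*t^3/2 - sqrt(2)*t^3 - 25*sqrt(2)*t^2/8 + 3*t^2 + 15*t/8 + 5*sqrt(2)*t + 25*sqrt(2)/8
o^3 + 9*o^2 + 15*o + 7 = (o + 1)^2*(o + 7)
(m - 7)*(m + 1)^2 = m^3 - 5*m^2 - 13*m - 7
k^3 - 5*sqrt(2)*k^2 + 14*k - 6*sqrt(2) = (k - 3*sqrt(2))*(k - sqrt(2))^2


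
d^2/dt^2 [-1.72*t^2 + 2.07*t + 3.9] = -3.44000000000000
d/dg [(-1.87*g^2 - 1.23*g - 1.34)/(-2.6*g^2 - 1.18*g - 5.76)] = (-0.991399999999999*g^2 + 14.5744*g + 5.5036)/(6.76*g^4 + 6.136*g^3 + 31.3444*g^2 + 13.5936*g + 33.1776)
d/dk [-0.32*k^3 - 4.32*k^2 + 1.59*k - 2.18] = -0.96*k^2 - 8.64*k + 1.59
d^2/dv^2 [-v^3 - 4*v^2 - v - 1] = -6*v - 8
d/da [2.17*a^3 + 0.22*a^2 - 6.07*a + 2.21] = 6.51*a^2 + 0.44*a - 6.07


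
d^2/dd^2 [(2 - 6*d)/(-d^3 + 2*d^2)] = 4*(9*d^3 - 24*d^2 + 28*d - 12)/(d^4*(d^3 - 6*d^2 + 12*d - 8))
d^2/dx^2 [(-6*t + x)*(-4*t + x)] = 2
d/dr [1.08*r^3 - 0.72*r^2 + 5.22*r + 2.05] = 3.24*r^2 - 1.44*r + 5.22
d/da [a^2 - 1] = 2*a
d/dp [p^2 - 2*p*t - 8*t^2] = 2*p - 2*t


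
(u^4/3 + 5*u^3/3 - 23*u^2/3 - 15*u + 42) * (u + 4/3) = u^5/3 + 19*u^4/9 - 49*u^3/9 - 227*u^2/9 + 22*u + 56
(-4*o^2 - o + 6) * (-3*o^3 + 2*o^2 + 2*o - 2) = 12*o^5 - 5*o^4 - 28*o^3 + 18*o^2 + 14*o - 12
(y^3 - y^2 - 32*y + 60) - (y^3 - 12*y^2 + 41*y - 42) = 11*y^2 - 73*y + 102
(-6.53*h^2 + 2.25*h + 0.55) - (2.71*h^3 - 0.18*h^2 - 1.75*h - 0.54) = -2.71*h^3 - 6.35*h^2 + 4.0*h + 1.09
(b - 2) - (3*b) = -2*b - 2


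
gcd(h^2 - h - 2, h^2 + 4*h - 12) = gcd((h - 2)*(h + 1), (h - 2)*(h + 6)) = h - 2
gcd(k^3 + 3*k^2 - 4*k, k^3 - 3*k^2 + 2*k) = k^2 - k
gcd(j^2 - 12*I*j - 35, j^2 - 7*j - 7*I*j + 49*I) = j - 7*I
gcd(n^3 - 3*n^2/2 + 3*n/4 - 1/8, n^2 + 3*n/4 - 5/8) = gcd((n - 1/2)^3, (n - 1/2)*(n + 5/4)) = n - 1/2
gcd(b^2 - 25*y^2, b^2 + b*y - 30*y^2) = -b + 5*y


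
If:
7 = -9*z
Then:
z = -7/9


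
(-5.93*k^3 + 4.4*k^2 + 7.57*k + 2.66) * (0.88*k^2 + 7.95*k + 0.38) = -5.2184*k^5 - 43.2715*k^4 + 39.3882*k^3 + 64.1943*k^2 + 24.0236*k + 1.0108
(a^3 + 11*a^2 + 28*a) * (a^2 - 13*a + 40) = a^5 - 2*a^4 - 75*a^3 + 76*a^2 + 1120*a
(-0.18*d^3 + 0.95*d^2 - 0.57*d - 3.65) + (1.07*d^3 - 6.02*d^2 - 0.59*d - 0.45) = 0.89*d^3 - 5.07*d^2 - 1.16*d - 4.1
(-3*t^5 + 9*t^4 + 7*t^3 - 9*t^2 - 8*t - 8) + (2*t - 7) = -3*t^5 + 9*t^4 + 7*t^3 - 9*t^2 - 6*t - 15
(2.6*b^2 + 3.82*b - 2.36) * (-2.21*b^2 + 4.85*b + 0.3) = -5.746*b^4 + 4.1678*b^3 + 24.5226*b^2 - 10.3*b - 0.708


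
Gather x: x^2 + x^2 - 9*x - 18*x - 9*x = 2*x^2 - 36*x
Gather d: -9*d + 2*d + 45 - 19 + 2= 28 - 7*d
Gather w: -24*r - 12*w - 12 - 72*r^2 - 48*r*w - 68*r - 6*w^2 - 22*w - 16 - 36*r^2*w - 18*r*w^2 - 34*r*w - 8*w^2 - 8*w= -72*r^2 - 92*r + w^2*(-18*r - 14) + w*(-36*r^2 - 82*r - 42) - 28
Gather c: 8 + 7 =15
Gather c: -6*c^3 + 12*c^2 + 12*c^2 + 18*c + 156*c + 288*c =-6*c^3 + 24*c^2 + 462*c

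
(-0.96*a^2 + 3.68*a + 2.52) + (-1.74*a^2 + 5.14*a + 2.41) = -2.7*a^2 + 8.82*a + 4.93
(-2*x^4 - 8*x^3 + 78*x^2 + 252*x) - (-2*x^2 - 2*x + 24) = -2*x^4 - 8*x^3 + 80*x^2 + 254*x - 24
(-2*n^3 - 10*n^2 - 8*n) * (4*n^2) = -8*n^5 - 40*n^4 - 32*n^3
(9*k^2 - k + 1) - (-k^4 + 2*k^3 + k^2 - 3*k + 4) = k^4 - 2*k^3 + 8*k^2 + 2*k - 3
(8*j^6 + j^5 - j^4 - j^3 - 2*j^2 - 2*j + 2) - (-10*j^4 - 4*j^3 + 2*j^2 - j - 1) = 8*j^6 + j^5 + 9*j^4 + 3*j^3 - 4*j^2 - j + 3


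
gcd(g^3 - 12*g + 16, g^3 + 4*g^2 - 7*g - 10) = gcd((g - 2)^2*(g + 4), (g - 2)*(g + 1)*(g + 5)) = g - 2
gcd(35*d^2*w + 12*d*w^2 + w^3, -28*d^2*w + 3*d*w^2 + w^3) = 7*d*w + w^2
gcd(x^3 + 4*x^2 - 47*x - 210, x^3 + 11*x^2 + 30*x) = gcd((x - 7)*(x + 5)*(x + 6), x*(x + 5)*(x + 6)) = x^2 + 11*x + 30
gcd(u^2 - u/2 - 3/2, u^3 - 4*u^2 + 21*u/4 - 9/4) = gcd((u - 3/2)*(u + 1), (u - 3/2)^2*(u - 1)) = u - 3/2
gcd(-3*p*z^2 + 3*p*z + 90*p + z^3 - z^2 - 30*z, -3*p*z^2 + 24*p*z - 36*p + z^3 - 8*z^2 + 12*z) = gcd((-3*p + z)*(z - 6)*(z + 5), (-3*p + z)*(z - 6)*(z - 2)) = -3*p*z + 18*p + z^2 - 6*z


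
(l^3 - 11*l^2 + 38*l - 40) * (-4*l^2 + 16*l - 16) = -4*l^5 + 60*l^4 - 344*l^3 + 944*l^2 - 1248*l + 640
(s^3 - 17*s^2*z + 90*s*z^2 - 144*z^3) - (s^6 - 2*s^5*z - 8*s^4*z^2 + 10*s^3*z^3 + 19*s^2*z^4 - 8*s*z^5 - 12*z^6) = -s^6 + 2*s^5*z + 8*s^4*z^2 - 10*s^3*z^3 + s^3 - 19*s^2*z^4 - 17*s^2*z + 8*s*z^5 + 90*s*z^2 + 12*z^6 - 144*z^3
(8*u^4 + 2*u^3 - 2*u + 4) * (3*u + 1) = 24*u^5 + 14*u^4 + 2*u^3 - 6*u^2 + 10*u + 4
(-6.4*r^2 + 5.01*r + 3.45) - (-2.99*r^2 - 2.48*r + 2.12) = -3.41*r^2 + 7.49*r + 1.33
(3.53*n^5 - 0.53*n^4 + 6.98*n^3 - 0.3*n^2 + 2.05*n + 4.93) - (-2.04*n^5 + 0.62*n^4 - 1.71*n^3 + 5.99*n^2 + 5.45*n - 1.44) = 5.57*n^5 - 1.15*n^4 + 8.69*n^3 - 6.29*n^2 - 3.4*n + 6.37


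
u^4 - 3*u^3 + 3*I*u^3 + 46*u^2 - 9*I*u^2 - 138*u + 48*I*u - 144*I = (u - 3)*(u - 6*I)*(u + I)*(u + 8*I)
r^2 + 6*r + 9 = (r + 3)^2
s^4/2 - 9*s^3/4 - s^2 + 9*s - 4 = (s/2 + 1)*(s - 4)*(s - 2)*(s - 1/2)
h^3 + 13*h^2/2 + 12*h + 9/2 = (h + 1/2)*(h + 3)^2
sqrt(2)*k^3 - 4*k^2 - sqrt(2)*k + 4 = (k - 1)*(k - 2*sqrt(2))*(sqrt(2)*k + sqrt(2))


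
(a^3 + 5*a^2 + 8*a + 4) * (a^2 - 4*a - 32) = a^5 + a^4 - 44*a^3 - 188*a^2 - 272*a - 128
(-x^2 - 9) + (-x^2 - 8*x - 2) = -2*x^2 - 8*x - 11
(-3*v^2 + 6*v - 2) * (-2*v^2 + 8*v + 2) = 6*v^4 - 36*v^3 + 46*v^2 - 4*v - 4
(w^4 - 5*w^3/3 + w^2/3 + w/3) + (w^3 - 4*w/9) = w^4 - 2*w^3/3 + w^2/3 - w/9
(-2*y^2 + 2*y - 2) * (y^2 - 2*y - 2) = -2*y^4 + 6*y^3 - 2*y^2 + 4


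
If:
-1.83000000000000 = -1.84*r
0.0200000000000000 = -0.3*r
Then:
No Solution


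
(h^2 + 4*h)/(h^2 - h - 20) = h/(h - 5)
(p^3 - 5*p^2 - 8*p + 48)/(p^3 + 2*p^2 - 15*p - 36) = (p - 4)/(p + 3)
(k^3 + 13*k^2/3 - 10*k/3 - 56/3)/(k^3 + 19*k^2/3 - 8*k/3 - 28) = (k + 4)/(k + 6)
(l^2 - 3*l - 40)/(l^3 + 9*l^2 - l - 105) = (l - 8)/(l^2 + 4*l - 21)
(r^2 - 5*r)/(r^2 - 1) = r*(r - 5)/(r^2 - 1)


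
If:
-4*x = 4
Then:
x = -1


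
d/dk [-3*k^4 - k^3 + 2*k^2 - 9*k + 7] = -12*k^3 - 3*k^2 + 4*k - 9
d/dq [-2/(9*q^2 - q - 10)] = 2*(18*q - 1)/(-9*q^2 + q + 10)^2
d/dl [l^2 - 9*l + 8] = 2*l - 9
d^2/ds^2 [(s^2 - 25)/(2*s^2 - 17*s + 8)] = 2*(34*s^3 - 348*s^2 + 2550*s - 6761)/(8*s^6 - 204*s^5 + 1830*s^4 - 6545*s^3 + 7320*s^2 - 3264*s + 512)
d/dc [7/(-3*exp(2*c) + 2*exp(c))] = 14*(3*exp(c) - 1)*exp(-c)/(3*exp(c) - 2)^2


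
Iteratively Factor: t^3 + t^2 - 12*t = (t + 4)*(t^2 - 3*t) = (t - 3)*(t + 4)*(t)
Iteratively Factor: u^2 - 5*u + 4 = (u - 1)*(u - 4)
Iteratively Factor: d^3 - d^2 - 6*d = (d)*(d^2 - d - 6) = d*(d - 3)*(d + 2)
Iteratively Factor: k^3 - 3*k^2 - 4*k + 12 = (k - 2)*(k^2 - k - 6) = (k - 3)*(k - 2)*(k + 2)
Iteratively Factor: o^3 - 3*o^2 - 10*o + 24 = (o - 4)*(o^2 + o - 6) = (o - 4)*(o - 2)*(o + 3)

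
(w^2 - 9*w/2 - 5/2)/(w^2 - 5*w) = (w + 1/2)/w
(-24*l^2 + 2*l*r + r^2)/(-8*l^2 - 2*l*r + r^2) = (6*l + r)/(2*l + r)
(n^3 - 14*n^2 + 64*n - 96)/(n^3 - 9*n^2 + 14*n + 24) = (n - 4)/(n + 1)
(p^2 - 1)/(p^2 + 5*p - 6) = (p + 1)/(p + 6)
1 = 1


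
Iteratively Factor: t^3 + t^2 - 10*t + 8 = (t - 1)*(t^2 + 2*t - 8) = (t - 1)*(t + 4)*(t - 2)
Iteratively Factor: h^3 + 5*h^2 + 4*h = (h + 4)*(h^2 + h) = (h + 1)*(h + 4)*(h)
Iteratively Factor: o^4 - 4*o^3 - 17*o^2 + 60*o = (o - 5)*(o^3 + o^2 - 12*o) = (o - 5)*(o - 3)*(o^2 + 4*o) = o*(o - 5)*(o - 3)*(o + 4)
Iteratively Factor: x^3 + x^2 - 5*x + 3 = (x - 1)*(x^2 + 2*x - 3) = (x - 1)*(x + 3)*(x - 1)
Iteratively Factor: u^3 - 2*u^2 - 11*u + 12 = (u + 3)*(u^2 - 5*u + 4) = (u - 4)*(u + 3)*(u - 1)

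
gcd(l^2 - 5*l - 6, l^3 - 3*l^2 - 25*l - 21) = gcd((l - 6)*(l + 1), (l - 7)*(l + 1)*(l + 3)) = l + 1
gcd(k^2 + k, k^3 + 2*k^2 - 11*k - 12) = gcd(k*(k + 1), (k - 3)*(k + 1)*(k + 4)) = k + 1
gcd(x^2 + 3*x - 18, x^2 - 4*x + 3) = x - 3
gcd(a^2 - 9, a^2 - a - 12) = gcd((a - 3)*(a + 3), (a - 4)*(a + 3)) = a + 3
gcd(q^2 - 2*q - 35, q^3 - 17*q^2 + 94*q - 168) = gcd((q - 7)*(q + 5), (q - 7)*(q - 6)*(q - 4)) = q - 7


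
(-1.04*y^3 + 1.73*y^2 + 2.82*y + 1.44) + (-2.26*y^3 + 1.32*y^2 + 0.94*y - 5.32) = -3.3*y^3 + 3.05*y^2 + 3.76*y - 3.88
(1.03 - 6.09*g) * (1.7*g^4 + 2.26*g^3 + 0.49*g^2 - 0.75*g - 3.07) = -10.353*g^5 - 12.0124*g^4 - 0.6563*g^3 + 5.0722*g^2 + 17.9238*g - 3.1621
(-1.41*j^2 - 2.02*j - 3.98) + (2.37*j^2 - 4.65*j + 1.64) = 0.96*j^2 - 6.67*j - 2.34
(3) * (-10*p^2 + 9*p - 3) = -30*p^2 + 27*p - 9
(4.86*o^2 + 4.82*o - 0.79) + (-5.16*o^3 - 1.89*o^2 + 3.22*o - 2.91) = -5.16*o^3 + 2.97*o^2 + 8.04*o - 3.7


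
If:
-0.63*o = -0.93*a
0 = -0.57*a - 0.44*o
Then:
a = 0.00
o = 0.00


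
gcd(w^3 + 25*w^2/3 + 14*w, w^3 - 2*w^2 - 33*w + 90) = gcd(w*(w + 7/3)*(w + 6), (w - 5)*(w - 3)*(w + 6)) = w + 6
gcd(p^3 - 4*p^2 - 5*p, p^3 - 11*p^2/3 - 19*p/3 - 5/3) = p^2 - 4*p - 5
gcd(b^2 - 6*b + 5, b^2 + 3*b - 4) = b - 1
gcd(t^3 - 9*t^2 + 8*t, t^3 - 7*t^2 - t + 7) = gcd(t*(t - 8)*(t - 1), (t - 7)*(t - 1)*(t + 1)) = t - 1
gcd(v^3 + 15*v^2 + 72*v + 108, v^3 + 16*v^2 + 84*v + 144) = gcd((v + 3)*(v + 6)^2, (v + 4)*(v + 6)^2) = v^2 + 12*v + 36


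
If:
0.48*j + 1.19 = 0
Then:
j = -2.48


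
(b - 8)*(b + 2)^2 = b^3 - 4*b^2 - 28*b - 32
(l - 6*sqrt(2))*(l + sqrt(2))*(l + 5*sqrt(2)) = l^3 - 62*l - 60*sqrt(2)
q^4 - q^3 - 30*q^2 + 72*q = q*(q - 4)*(q - 3)*(q + 6)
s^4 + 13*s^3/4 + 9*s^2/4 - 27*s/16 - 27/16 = (s - 3/4)*(s + 1)*(s + 3/2)^2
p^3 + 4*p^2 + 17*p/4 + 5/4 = (p + 1/2)*(p + 1)*(p + 5/2)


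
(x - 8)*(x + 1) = x^2 - 7*x - 8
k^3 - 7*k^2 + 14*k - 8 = (k - 4)*(k - 2)*(k - 1)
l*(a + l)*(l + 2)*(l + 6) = a*l^3 + 8*a*l^2 + 12*a*l + l^4 + 8*l^3 + 12*l^2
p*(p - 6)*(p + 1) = p^3 - 5*p^2 - 6*p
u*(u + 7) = u^2 + 7*u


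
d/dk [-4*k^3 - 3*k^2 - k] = -12*k^2 - 6*k - 1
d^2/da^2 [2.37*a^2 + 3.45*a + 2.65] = 4.74000000000000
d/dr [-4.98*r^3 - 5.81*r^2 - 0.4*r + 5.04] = -14.94*r^2 - 11.62*r - 0.4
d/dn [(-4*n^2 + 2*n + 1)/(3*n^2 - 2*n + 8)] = 2*(n^2 - 35*n + 9)/(9*n^4 - 12*n^3 + 52*n^2 - 32*n + 64)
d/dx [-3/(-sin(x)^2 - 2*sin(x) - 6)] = -6*(sin(x) + 1)*cos(x)/(sin(x)^2 + 2*sin(x) + 6)^2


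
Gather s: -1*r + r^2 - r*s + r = r^2 - r*s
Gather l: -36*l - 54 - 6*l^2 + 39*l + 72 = -6*l^2 + 3*l + 18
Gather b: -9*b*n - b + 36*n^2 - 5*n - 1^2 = b*(-9*n - 1) + 36*n^2 - 5*n - 1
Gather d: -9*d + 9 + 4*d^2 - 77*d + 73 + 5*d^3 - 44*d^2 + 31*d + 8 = 5*d^3 - 40*d^2 - 55*d + 90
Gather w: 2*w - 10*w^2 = -10*w^2 + 2*w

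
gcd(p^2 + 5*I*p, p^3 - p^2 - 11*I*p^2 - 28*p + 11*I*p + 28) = 1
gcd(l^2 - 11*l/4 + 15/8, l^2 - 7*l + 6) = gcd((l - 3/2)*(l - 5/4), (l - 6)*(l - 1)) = 1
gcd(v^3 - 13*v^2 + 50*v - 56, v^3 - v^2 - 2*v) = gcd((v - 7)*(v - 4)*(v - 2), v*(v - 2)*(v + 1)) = v - 2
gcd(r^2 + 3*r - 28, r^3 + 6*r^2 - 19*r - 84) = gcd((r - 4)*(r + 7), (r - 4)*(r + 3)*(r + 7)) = r^2 + 3*r - 28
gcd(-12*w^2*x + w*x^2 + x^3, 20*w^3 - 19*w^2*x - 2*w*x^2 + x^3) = 4*w + x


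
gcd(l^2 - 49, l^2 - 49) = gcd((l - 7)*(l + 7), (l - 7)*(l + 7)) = l^2 - 49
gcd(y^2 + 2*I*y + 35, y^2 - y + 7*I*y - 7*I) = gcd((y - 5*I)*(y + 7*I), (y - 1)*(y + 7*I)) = y + 7*I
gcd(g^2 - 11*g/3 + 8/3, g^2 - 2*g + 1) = g - 1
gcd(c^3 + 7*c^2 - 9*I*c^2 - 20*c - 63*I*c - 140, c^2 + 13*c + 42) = c + 7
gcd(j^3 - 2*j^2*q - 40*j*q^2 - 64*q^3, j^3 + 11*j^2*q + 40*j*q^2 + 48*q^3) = j + 4*q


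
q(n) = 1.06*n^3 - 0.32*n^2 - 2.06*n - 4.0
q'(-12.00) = 463.54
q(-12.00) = -1857.04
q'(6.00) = 108.58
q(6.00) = 201.08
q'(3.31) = 30.66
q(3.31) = 24.12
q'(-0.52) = -0.87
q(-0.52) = -3.16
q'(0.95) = 0.20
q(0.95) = -5.34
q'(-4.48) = 64.63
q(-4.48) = -96.50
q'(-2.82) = 25.03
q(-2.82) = -24.51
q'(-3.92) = 49.31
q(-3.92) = -64.69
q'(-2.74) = 23.57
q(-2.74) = -22.56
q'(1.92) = 8.43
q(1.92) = -1.63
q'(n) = 3.18*n^2 - 0.64*n - 2.06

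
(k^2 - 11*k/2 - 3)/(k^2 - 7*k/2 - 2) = (k - 6)/(k - 4)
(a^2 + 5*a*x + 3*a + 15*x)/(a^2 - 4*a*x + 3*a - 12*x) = (-a - 5*x)/(-a + 4*x)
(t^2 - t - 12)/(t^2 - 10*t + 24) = (t + 3)/(t - 6)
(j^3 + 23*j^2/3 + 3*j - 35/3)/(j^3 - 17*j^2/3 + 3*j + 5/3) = (3*j^2 + 26*j + 35)/(3*j^2 - 14*j - 5)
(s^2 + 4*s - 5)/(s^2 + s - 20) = (s - 1)/(s - 4)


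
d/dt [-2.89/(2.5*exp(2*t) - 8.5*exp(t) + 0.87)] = (14.45*exp(t) - 24.565)*exp(t)/(2.5*exp(2*t) - 8.5*exp(t) + 0.87)^2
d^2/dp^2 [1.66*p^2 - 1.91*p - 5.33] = 3.32000000000000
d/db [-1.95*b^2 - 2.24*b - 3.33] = -3.9*b - 2.24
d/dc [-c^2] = -2*c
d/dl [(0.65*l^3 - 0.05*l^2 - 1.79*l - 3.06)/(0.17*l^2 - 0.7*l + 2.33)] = (0.1105*l^4 - 0.91*l^3 + 4.8828*l^2 + 0.8074*l - 6.3127)/(0.0289*l^4 - 0.238*l^3 + 1.2822*l^2 - 3.262*l + 5.4289)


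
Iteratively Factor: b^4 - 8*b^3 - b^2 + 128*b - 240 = (b - 3)*(b^3 - 5*b^2 - 16*b + 80) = (b - 5)*(b - 3)*(b^2 - 16) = (b - 5)*(b - 4)*(b - 3)*(b + 4)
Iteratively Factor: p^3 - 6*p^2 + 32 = (p - 4)*(p^2 - 2*p - 8) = (p - 4)^2*(p + 2)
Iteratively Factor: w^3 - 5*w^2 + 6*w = (w)*(w^2 - 5*w + 6) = w*(w - 3)*(w - 2)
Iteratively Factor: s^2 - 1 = (s + 1)*(s - 1)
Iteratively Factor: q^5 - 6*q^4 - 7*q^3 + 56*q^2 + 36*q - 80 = (q + 2)*(q^4 - 8*q^3 + 9*q^2 + 38*q - 40) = (q - 4)*(q + 2)*(q^3 - 4*q^2 - 7*q + 10) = (q - 4)*(q + 2)^2*(q^2 - 6*q + 5) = (q - 4)*(q - 1)*(q + 2)^2*(q - 5)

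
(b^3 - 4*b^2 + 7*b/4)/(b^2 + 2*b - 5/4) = b*(2*b - 7)/(2*b + 5)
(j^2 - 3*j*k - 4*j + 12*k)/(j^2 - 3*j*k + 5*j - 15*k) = (j - 4)/(j + 5)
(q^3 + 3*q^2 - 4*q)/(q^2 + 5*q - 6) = q*(q + 4)/(q + 6)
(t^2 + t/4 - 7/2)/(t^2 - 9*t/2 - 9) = (-4*t^2 - t + 14)/(2*(-2*t^2 + 9*t + 18))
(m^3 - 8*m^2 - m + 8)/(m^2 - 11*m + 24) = (m^2 - 1)/(m - 3)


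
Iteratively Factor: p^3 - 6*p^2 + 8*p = (p - 2)*(p^2 - 4*p) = (p - 4)*(p - 2)*(p)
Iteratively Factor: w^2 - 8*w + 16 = (w - 4)*(w - 4)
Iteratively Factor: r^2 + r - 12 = (r - 3)*(r + 4)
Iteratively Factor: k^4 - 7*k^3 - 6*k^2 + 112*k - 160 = (k + 4)*(k^3 - 11*k^2 + 38*k - 40) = (k - 4)*(k + 4)*(k^2 - 7*k + 10) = (k - 4)*(k - 2)*(k + 4)*(k - 5)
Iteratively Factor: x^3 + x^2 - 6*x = (x - 2)*(x^2 + 3*x) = (x - 2)*(x + 3)*(x)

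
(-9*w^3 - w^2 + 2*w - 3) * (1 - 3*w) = 27*w^4 - 6*w^3 - 7*w^2 + 11*w - 3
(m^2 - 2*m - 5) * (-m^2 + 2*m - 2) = -m^4 + 4*m^3 - m^2 - 6*m + 10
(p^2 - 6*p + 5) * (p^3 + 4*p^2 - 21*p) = p^5 - 2*p^4 - 40*p^3 + 146*p^2 - 105*p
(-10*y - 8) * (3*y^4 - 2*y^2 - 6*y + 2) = -30*y^5 - 24*y^4 + 20*y^3 + 76*y^2 + 28*y - 16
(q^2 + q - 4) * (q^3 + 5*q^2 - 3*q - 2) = q^5 + 6*q^4 - 2*q^3 - 25*q^2 + 10*q + 8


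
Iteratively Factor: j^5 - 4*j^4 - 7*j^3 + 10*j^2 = (j)*(j^4 - 4*j^3 - 7*j^2 + 10*j) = j^2*(j^3 - 4*j^2 - 7*j + 10) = j^2*(j + 2)*(j^2 - 6*j + 5) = j^2*(j - 5)*(j + 2)*(j - 1)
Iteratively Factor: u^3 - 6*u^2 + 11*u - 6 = (u - 2)*(u^2 - 4*u + 3) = (u - 2)*(u - 1)*(u - 3)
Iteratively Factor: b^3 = (b)*(b^2) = b^2*(b)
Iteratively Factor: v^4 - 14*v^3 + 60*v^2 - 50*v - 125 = (v - 5)*(v^3 - 9*v^2 + 15*v + 25) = (v - 5)^2*(v^2 - 4*v - 5) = (v - 5)^3*(v + 1)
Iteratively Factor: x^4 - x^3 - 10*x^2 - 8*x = (x)*(x^3 - x^2 - 10*x - 8) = x*(x + 1)*(x^2 - 2*x - 8) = x*(x - 4)*(x + 1)*(x + 2)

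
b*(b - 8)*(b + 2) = b^3 - 6*b^2 - 16*b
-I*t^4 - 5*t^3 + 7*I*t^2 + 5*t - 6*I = (t - 1)*(t - 3*I)*(t - 2*I)*(-I*t - I)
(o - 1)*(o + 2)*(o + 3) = o^3 + 4*o^2 + o - 6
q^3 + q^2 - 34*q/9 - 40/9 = (q - 2)*(q + 4/3)*(q + 5/3)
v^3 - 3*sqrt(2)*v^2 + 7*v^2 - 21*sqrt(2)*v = v*(v + 7)*(v - 3*sqrt(2))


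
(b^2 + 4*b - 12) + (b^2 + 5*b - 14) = 2*b^2 + 9*b - 26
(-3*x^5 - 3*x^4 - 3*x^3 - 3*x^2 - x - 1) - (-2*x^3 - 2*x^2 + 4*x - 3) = -3*x^5 - 3*x^4 - x^3 - x^2 - 5*x + 2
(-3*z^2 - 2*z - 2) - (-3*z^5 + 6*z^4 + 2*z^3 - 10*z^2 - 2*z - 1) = 3*z^5 - 6*z^4 - 2*z^3 + 7*z^2 - 1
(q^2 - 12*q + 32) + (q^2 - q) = 2*q^2 - 13*q + 32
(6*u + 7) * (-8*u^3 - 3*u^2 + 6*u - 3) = -48*u^4 - 74*u^3 + 15*u^2 + 24*u - 21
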